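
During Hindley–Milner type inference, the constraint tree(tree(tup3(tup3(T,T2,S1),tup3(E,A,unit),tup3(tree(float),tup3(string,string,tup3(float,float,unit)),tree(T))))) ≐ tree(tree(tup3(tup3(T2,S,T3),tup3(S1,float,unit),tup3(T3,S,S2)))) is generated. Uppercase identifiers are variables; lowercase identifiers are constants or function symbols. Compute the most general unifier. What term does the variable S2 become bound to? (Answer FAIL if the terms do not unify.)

tree(tup3(string,string,tup3(float,float,unit)))

Decompose tree/1: tree(tup3(tup3(T,T2,S1),tup3(E,A,unit),tup3(tree(float),tup3(string,string,tup3(float,float,unit)),tree(T)))) ≐ tree(tup3(tup3(T2,S,T3),tup3(S1,float,unit),tup3(T3,S,S2))).
Decompose tree/1: tup3(tup3(T,T2,S1),tup3(E,A,unit),tup3(tree(float),tup3(string,string,tup3(float,float,unit)),tree(T))) ≐ tup3(tup3(T2,S,T3),tup3(S1,float,unit),tup3(T3,S,S2)).
Decompose tup3/3: tup3(T,T2,S1) ≐ tup3(T2,S,T3),  tup3(E,A,unit) ≐ tup3(S1,float,unit),  tup3(tree(float),tup3(string,string,tup3(float,float,unit)),tree(T)) ≐ tup3(T3,S,S2).
Decompose tup3/3: T ≐ T2,  T2 ≐ S,  S1 ≐ T3.
Bind T := T2; substituting into the one remaining equation that mentions T gives: tup3(tree(float),tup3(string,string,tup3(float,float,unit)),tree(T2)) ≐ tup3(T3,S,S2).
Bind T2 := S; substituting into the one remaining equation that mentions T2 gives: tup3(tree(float),tup3(string,string,tup3(float,float,unit)),tree(S)) ≐ tup3(T3,S,S2). Substituting into the earlier binding gives T := S.
Bind S1 := T3; substituting into the one remaining equation that mentions S1 gives: tup3(E,A,unit) ≐ tup3(T3,float,unit).
Decompose tup3/3: E ≐ T3,  A ≐ float,  unit ≐ unit.
Bind E := T3; no other remaining equation mentions E.
Bind A := float; no other remaining equation mentions A.
Delete trivial equation unit ≐ unit.
Decompose tup3/3: tree(float) ≐ T3,  tup3(string,string,tup3(float,float,unit)) ≐ S,  tree(S) ≐ S2.
Bind T3 := tree(float); no other remaining equation mentions T3. Substituting into the earlier bindings gives S1 := tree(float), E := tree(float).
Bind S := tup3(string,string,tup3(float,float,unit)); substituting into the remaining equation gives: tree(tup3(string,string,tup3(float,float,unit))) ≐ S2. Substituting into the earlier bindings gives T := tup3(string,string,tup3(float,float,unit)), T2 := tup3(string,string,tup3(float,float,unit)).
Bind S2 := tree(tup3(string,string,tup3(float,float,unit))).
MGU = { T ↦ tup3(string,string,tup3(float,float,unit)), T2 ↦ tup3(string,string,tup3(float,float,unit)), S1 ↦ tree(float), E ↦ tree(float), A ↦ float, T3 ↦ tree(float), S ↦ tup3(string,string,tup3(float,float,unit)), S2 ↦ tree(tup3(string,string,tup3(float,float,unit))) }, so S2 ↦ tree(tup3(string,string,tup3(float,float,unit))).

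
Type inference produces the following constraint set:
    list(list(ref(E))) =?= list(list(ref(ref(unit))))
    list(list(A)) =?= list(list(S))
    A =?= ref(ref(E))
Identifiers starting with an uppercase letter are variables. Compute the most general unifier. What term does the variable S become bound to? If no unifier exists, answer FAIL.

Decompose list/1: list(ref(E)) =?= list(ref(ref(unit))).
Decompose list/1: ref(E) =?= ref(ref(unit)).
Decompose ref/1: E =?= ref(unit).
Bind E := ref(unit); substituting into the one remaining equation that mentions E gives: A =?= ref(ref(ref(unit))).
Decompose list/1: list(A) =?= list(S).
Decompose list/1: A =?= S.
Bind A := S; substituting into the remaining equation gives: S =?= ref(ref(ref(unit))).
Bind S := ref(ref(ref(unit))). Substituting into the earlier binding gives A := ref(ref(ref(unit))).
MGU = { E ↦ ref(unit), A ↦ ref(ref(ref(unit))), S ↦ ref(ref(ref(unit))) }, so S ↦ ref(ref(ref(unit))).

ref(ref(ref(unit)))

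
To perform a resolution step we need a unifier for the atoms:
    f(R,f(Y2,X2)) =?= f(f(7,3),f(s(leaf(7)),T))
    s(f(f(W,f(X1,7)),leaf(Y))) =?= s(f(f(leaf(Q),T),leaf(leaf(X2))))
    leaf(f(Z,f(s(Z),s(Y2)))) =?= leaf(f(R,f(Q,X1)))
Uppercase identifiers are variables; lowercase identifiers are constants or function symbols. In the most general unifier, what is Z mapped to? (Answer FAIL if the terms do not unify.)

Decompose f/2: R =?= f(7,3),  f(Y2,X2) =?= f(s(leaf(7)),T).
Bind R := f(7,3); substituting into the one remaining equation that mentions R gives: leaf(f(Z,f(s(Z),s(Y2)))) =?= leaf(f(f(7,3),f(Q,X1))).
Decompose f/2: Y2 =?= s(leaf(7)),  X2 =?= T.
Bind Y2 := s(leaf(7)); substituting into the one remaining equation that mentions Y2 gives: leaf(f(Z,f(s(Z),s(s(leaf(7)))))) =?= leaf(f(f(7,3),f(Q,X1))).
Bind X2 := T; substituting into the one remaining equation that mentions X2 gives: s(f(f(W,f(X1,7)),leaf(Y))) =?= s(f(f(leaf(Q),T),leaf(leaf(T)))).
Decompose s/1: f(f(W,f(X1,7)),leaf(Y)) =?= f(f(leaf(Q),T),leaf(leaf(T))).
Decompose f/2: f(W,f(X1,7)) =?= f(leaf(Q),T),  leaf(Y) =?= leaf(leaf(T)).
Decompose f/2: W =?= leaf(Q),  f(X1,7) =?= T.
Bind W := leaf(Q); no other remaining equation mentions W.
Bind T := f(X1,7); substituting into the one remaining equation that mentions T gives: leaf(Y) =?= leaf(leaf(f(X1,7))). Substituting into the earlier binding gives X2 := f(X1,7).
Decompose leaf/1: Y =?= leaf(f(X1,7)).
Bind Y := leaf(f(X1,7)); no other remaining equation mentions Y.
Decompose leaf/1: f(Z,f(s(Z),s(s(leaf(7))))) =?= f(f(7,3),f(Q,X1)).
Decompose f/2: Z =?= f(7,3),  f(s(Z),s(s(leaf(7)))) =?= f(Q,X1).
Bind Z := f(7,3); substituting into the remaining equation gives: f(s(f(7,3)),s(s(leaf(7)))) =?= f(Q,X1).
Decompose f/2: s(f(7,3)) =?= Q,  s(s(leaf(7))) =?= X1.
Bind Q := s(f(7,3)); no other remaining equation mentions Q. Substituting into the earlier binding gives W := leaf(s(f(7,3))).
Bind X1 := s(s(leaf(7))). Substituting into the earlier bindings gives X2 := f(s(s(leaf(7))),7), T := f(s(s(leaf(7))),7), Y := leaf(f(s(s(leaf(7))),7)).
MGU = { R ↦ f(7,3), Y2 ↦ s(leaf(7)), X2 ↦ f(s(s(leaf(7))),7), W ↦ leaf(s(f(7,3))), T ↦ f(s(s(leaf(7))),7), Y ↦ leaf(f(s(s(leaf(7))),7)), Z ↦ f(7,3), Q ↦ s(f(7,3)), X1 ↦ s(s(leaf(7))) }, so Z ↦ f(7,3).

f(7,3)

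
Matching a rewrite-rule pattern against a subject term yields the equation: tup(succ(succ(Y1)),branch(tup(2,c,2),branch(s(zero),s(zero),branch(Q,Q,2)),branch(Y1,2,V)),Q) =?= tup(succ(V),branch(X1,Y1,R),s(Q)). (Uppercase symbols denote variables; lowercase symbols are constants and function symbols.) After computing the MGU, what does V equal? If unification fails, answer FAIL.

FAIL

Decompose tup/3: succ(succ(Y1)) =?= succ(V),  branch(tup(2,c,2),branch(s(zero),s(zero),branch(Q,Q,2)),branch(Y1,2,V)) =?= branch(X1,Y1,R),  Q =?= s(Q).
Decompose succ/1: succ(Y1) =?= V.
Bind V := succ(Y1); substituting into the one remaining equation that mentions V gives: branch(tup(2,c,2),branch(s(zero),s(zero),branch(Q,Q,2)),branch(Y1,2,succ(Y1))) =?= branch(X1,Y1,R).
Decompose branch/3: tup(2,c,2) =?= X1,  branch(s(zero),s(zero),branch(Q,Q,2)) =?= Y1,  branch(Y1,2,succ(Y1)) =?= R.
Bind X1 := tup(2,c,2); no other remaining equation mentions X1.
Bind Y1 := branch(s(zero),s(zero),branch(Q,Q,2)); substituting into the one remaining equation that mentions Y1 gives: branch(branch(s(zero),s(zero),branch(Q,Q,2)),2,succ(branch(s(zero),s(zero),branch(Q,Q,2)))) =?= R. Substituting into the earlier binding gives V := succ(branch(s(zero),s(zero),branch(Q,Q,2))).
Bind R := branch(branch(s(zero),s(zero),branch(Q,Q,2)),2,succ(branch(s(zero),s(zero),branch(Q,Q,2)))); no other remaining equation mentions R.
Occurs check fails: Q occurs in s(Q); the equation Q =?= s(Q) has no finite solution.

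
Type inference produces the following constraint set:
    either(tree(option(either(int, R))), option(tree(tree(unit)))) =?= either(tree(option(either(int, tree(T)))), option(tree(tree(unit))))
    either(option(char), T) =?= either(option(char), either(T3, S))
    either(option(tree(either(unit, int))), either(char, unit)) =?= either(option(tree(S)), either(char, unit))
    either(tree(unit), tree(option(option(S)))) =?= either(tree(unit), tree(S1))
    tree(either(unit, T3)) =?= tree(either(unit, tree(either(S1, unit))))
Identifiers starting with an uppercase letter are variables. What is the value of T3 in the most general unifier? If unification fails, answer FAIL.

Decompose either/2: tree(option(either(int, R))) =?= tree(option(either(int, tree(T)))),  option(tree(tree(unit))) =?= option(tree(tree(unit))).
Decompose tree/1: option(either(int, R)) =?= option(either(int, tree(T))).
Decompose option/1: either(int, R) =?= either(int, tree(T)).
Decompose either/2: int =?= int,  R =?= tree(T).
Delete trivial equation int =?= int.
Bind R := tree(T); no other remaining equation mentions R.
Delete trivial equation option(tree(tree(unit))) =?= option(tree(tree(unit))).
Decompose either/2: option(char) =?= option(char),  T =?= either(T3, S).
Delete trivial equation option(char) =?= option(char).
Bind T := either(T3, S); no other remaining equation mentions T. Substituting into the earlier binding gives R := tree(either(T3, S)).
Decompose either/2: option(tree(either(unit, int))) =?= option(tree(S)),  either(char, unit) =?= either(char, unit).
Decompose option/1: tree(either(unit, int)) =?= tree(S).
Decompose tree/1: either(unit, int) =?= S.
Bind S := either(unit, int); substituting into the one remaining equation that mentions S gives: either(tree(unit), tree(option(option(either(unit, int))))) =?= either(tree(unit), tree(S1)). Substituting into the earlier bindings gives R := tree(either(T3, either(unit, int))), T := either(T3, either(unit, int)).
Delete trivial equation either(char, unit) =?= either(char, unit).
Decompose either/2: tree(unit) =?= tree(unit),  tree(option(option(either(unit, int)))) =?= tree(S1).
Delete trivial equation tree(unit) =?= tree(unit).
Decompose tree/1: option(option(either(unit, int))) =?= S1.
Bind S1 := option(option(either(unit, int))); substituting into the remaining equation gives: tree(either(unit, T3)) =?= tree(either(unit, tree(either(option(option(either(unit, int))), unit)))).
Decompose tree/1: either(unit, T3) =?= either(unit, tree(either(option(option(either(unit, int))), unit))).
Decompose either/2: unit =?= unit,  T3 =?= tree(either(option(option(either(unit, int))), unit)).
Delete trivial equation unit =?= unit.
Bind T3 := tree(either(option(option(either(unit, int))), unit)). Substituting into the earlier bindings gives R := tree(either(tree(either(option(option(either(unit, int))), unit)), either(unit, int))), T := either(tree(either(option(option(either(unit, int))), unit)), either(unit, int)).
MGU = { R := tree(either(tree(either(option(option(either(unit, int))), unit)), either(unit, int))), T := either(tree(either(option(option(either(unit, int))), unit)), either(unit, int)), S := either(unit, int), S1 := option(option(either(unit, int))), T3 := tree(either(option(option(either(unit, int))), unit)) }, so T3 := tree(either(option(option(either(unit, int))), unit)).

tree(either(option(option(either(unit, int))), unit))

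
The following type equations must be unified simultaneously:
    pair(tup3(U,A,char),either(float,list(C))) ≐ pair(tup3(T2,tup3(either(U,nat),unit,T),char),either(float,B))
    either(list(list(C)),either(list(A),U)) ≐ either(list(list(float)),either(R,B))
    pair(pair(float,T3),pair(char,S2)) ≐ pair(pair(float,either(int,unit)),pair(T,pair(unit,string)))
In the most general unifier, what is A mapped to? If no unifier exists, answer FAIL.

tup3(either(list(float),nat),unit,char)

Decompose pair/2: tup3(U,A,char) ≐ tup3(T2,tup3(either(U,nat),unit,T),char),  either(float,list(C)) ≐ either(float,B).
Decompose tup3/3: U ≐ T2,  A ≐ tup3(either(U,nat),unit,T),  char ≐ char.
Bind U := T2; substituting into the 2 remaining equations that mention U gives: A ≐ tup3(either(T2,nat),unit,T),  either(list(list(C)),either(list(A),T2)) ≐ either(list(list(float)),either(R,B)).
Bind A := tup3(either(T2,nat),unit,T); substituting into the one remaining equation that mentions A gives: either(list(list(C)),either(list(tup3(either(T2,nat),unit,T)),T2)) ≐ either(list(list(float)),either(R,B)).
Delete trivial equation char ≐ char.
Decompose either/2: float ≐ float,  list(C) ≐ B.
Delete trivial equation float ≐ float.
Bind B := list(C); substituting into the one remaining equation that mentions B gives: either(list(list(C)),either(list(tup3(either(T2,nat),unit,T)),T2)) ≐ either(list(list(float)),either(R,list(C))).
Decompose either/2: list(list(C)) ≐ list(list(float)),  either(list(tup3(either(T2,nat),unit,T)),T2) ≐ either(R,list(C)).
Decompose list/1: list(C) ≐ list(float).
Decompose list/1: C ≐ float.
Bind C := float; substituting into the one remaining equation that mentions C gives: either(list(tup3(either(T2,nat),unit,T)),T2) ≐ either(R,list(float)). Substituting into the earlier binding gives B := list(float).
Decompose either/2: list(tup3(either(T2,nat),unit,T)) ≐ R,  T2 ≐ list(float).
Bind R := list(tup3(either(T2,nat),unit,T)); no other remaining equation mentions R.
Bind T2 := list(float); no other remaining equation mentions T2. Substituting into the earlier bindings gives U := list(float), A := tup3(either(list(float),nat),unit,T), R := list(tup3(either(list(float),nat),unit,T)).
Decompose pair/2: pair(float,T3) ≐ pair(float,either(int,unit)),  pair(char,S2) ≐ pair(T,pair(unit,string)).
Decompose pair/2: float ≐ float,  T3 ≐ either(int,unit).
Delete trivial equation float ≐ float.
Bind T3 := either(int,unit); no other remaining equation mentions T3.
Decompose pair/2: char ≐ T,  S2 ≐ pair(unit,string).
Bind T := char; no other remaining equation mentions T. Substituting into the earlier bindings gives A := tup3(either(list(float),nat),unit,char), R := list(tup3(either(list(float),nat),unit,char)).
Bind S2 := pair(unit,string).
MGU = { U := list(float), A := tup3(either(list(float),nat),unit,char), B := list(float), C := float, R := list(tup3(either(list(float),nat),unit,char)), T2 := list(float), T3 := either(int,unit), T := char, S2 := pair(unit,string) }, so A := tup3(either(list(float),nat),unit,char).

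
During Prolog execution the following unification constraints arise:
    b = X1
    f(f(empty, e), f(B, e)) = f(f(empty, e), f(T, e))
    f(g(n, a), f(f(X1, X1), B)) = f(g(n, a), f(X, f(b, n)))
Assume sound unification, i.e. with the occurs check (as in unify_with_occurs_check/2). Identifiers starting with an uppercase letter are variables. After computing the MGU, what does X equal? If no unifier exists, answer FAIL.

Bind X1 := b; substituting into the one remaining equation that mentions X1 gives: f(g(n, a), f(f(b, b), B)) = f(g(n, a), f(X, f(b, n))).
Decompose f/2: f(empty, e) = f(empty, e),  f(B, e) = f(T, e).
Delete trivial equation f(empty, e) = f(empty, e).
Decompose f/2: B = T,  e = e.
Bind B := T; substituting into the one remaining equation that mentions B gives: f(g(n, a), f(f(b, b), T)) = f(g(n, a), f(X, f(b, n))).
Delete trivial equation e = e.
Decompose f/2: g(n, a) = g(n, a),  f(f(b, b), T) = f(X, f(b, n)).
Delete trivial equation g(n, a) = g(n, a).
Decompose f/2: f(b, b) = X,  T = f(b, n).
Bind X := f(b, b); no other remaining equation mentions X.
Bind T := f(b, n). Substituting into the earlier binding gives B := f(b, n).
MGU = { X1 = b, B = f(b, n), X = f(b, b), T = f(b, n) }, so X = f(b, b).

f(b, b)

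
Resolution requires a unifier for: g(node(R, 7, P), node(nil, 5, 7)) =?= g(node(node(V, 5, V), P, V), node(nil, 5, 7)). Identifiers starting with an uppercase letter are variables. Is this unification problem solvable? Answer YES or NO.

YES

Decompose g/2: node(R, 7, P) =?= node(node(V, 5, V), P, V),  node(nil, 5, 7) =?= node(nil, 5, 7).
Decompose node/3: R =?= node(V, 5, V),  7 =?= P,  P =?= V.
Bind R := node(V, 5, V); no other remaining equation mentions R.
Bind P := 7; substituting into the one remaining equation that mentions P gives: 7 =?= V.
Bind V := 7; no other remaining equation mentions V. Substituting into the earlier binding gives R := node(7, 5, 7).
Delete trivial equation node(nil, 5, 7) =?= node(nil, 5, 7).
No equations remain and no clash or occurs-check failure arose, so a unifier exists.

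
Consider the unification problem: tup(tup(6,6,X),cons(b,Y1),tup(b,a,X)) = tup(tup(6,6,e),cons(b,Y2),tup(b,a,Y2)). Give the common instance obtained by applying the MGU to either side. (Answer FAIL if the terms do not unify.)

tup(tup(6,6,e),cons(b,e),tup(b,a,e))

Decompose tup/3: tup(6,6,X) = tup(6,6,e),  cons(b,Y1) = cons(b,Y2),  tup(b,a,X) = tup(b,a,Y2).
Decompose tup/3: 6 = 6,  6 = 6,  X = e.
Delete trivial equation 6 = 6.
Delete trivial equation 6 = 6.
Bind X := e; substituting into the one remaining equation that mentions X gives: tup(b,a,e) = tup(b,a,Y2).
Decompose cons/2: b = b,  Y1 = Y2.
Delete trivial equation b = b.
Bind Y1 := Y2; no other remaining equation mentions Y1.
Decompose tup/3: b = b,  a = a,  e = Y2.
Delete trivial equation b = b.
Delete trivial equation a = a.
Bind Y2 := e. Substituting into the earlier binding gives Y1 := e.
Applying the MGU to either side gives tup(tup(6,6,e),cons(b,e),tup(b,a,e)).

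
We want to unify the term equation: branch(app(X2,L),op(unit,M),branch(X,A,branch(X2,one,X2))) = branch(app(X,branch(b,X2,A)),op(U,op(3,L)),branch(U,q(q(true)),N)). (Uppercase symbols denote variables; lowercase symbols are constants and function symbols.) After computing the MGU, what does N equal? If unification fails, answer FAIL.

Decompose branch/3: app(X2,L) = app(X,branch(b,X2,A)),  op(unit,M) = op(U,op(3,L)),  branch(X,A,branch(X2,one,X2)) = branch(U,q(q(true)),N).
Decompose app/2: X2 = X,  L = branch(b,X2,A).
Bind X2 := X; substituting into the 2 remaining equations that mention X2 gives: L = branch(b,X,A),  branch(X,A,branch(X,one,X)) = branch(U,q(q(true)),N).
Bind L := branch(b,X,A); substituting into the one remaining equation that mentions L gives: op(unit,M) = op(U,op(3,branch(b,X,A))).
Decompose op/2: unit = U,  M = op(3,branch(b,X,A)).
Bind U := unit; substituting into the one remaining equation that mentions U gives: branch(X,A,branch(X,one,X)) = branch(unit,q(q(true)),N).
Bind M := op(3,branch(b,X,A)); no other remaining equation mentions M.
Decompose branch/3: X = unit,  A = q(q(true)),  branch(X,one,X) = N.
Bind X := unit; substituting into the one remaining equation that mentions X gives: branch(unit,one,unit) = N. Substituting into the earlier bindings gives X2 := unit, L := branch(b,unit,A), M := op(3,branch(b,unit,A)).
Bind A := q(q(true)); no other remaining equation mentions A. Substituting into the earlier bindings gives L := branch(b,unit,q(q(true))), M := op(3,branch(b,unit,q(q(true)))).
Bind N := branch(unit,one,unit).
MGU = { X2 ↦ unit, L ↦ branch(b,unit,q(q(true))), U ↦ unit, M ↦ op(3,branch(b,unit,q(q(true)))), X ↦ unit, A ↦ q(q(true)), N ↦ branch(unit,one,unit) }, so N ↦ branch(unit,one,unit).

branch(unit,one,unit)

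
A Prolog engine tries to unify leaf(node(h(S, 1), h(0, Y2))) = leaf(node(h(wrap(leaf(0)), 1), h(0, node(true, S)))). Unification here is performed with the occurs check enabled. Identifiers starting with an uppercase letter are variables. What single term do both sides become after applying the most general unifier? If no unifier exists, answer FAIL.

leaf(node(h(wrap(leaf(0)), 1), h(0, node(true, wrap(leaf(0))))))

Decompose leaf/1: node(h(S, 1), h(0, Y2)) = node(h(wrap(leaf(0)), 1), h(0, node(true, S))).
Decompose node/2: h(S, 1) = h(wrap(leaf(0)), 1),  h(0, Y2) = h(0, node(true, S)).
Decompose h/2: S = wrap(leaf(0)),  1 = 1.
Bind S := wrap(leaf(0)); substituting into the one remaining equation that mentions S gives: h(0, Y2) = h(0, node(true, wrap(leaf(0)))).
Delete trivial equation 1 = 1.
Decompose h/2: 0 = 0,  Y2 = node(true, wrap(leaf(0))).
Delete trivial equation 0 = 0.
Bind Y2 := node(true, wrap(leaf(0))).
Applying the MGU to either side gives leaf(node(h(wrap(leaf(0)), 1), h(0, node(true, wrap(leaf(0)))))).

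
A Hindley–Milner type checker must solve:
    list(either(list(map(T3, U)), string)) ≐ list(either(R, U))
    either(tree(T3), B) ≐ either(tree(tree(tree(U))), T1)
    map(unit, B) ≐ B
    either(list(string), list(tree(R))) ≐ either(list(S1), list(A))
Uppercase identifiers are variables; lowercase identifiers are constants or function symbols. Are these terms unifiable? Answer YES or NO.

NO

Decompose list/1: either(list(map(T3, U)), string) ≐ either(R, U).
Decompose either/2: list(map(T3, U)) ≐ R,  string ≐ U.
Bind R := list(map(T3, U)); substituting into the one remaining equation that mentions R gives: either(list(string), list(tree(list(map(T3, U))))) ≐ either(list(S1), list(A)).
Bind U := string; substituting into the 2 remaining equations that mention U gives: either(tree(T3), B) ≐ either(tree(tree(tree(string))), T1),  either(list(string), list(tree(list(map(T3, string))))) ≐ either(list(S1), list(A)). Substituting into the earlier binding gives R := list(map(T3, string)).
Decompose either/2: tree(T3) ≐ tree(tree(tree(string))),  B ≐ T1.
Decompose tree/1: T3 ≐ tree(tree(string)).
Bind T3 := tree(tree(string)); substituting into the one remaining equation that mentions T3 gives: either(list(string), list(tree(list(map(tree(tree(string)), string))))) ≐ either(list(S1), list(A)). Substituting into the earlier binding gives R := list(map(tree(tree(string)), string)).
Bind B := T1; substituting into the one remaining equation that mentions B gives: map(unit, T1) ≐ T1.
Occurs check fails: T1 occurs in map(unit, T1); the equation T1 ≐ map(unit, T1) has no finite solution.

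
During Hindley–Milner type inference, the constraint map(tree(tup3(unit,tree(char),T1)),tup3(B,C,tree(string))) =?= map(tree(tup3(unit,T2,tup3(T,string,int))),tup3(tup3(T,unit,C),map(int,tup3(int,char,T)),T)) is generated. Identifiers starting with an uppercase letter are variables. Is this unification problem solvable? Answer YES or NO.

YES

Decompose map/2: tree(tup3(unit,tree(char),T1)) =?= tree(tup3(unit,T2,tup3(T,string,int))),  tup3(B,C,tree(string)) =?= tup3(tup3(T,unit,C),map(int,tup3(int,char,T)),T).
Decompose tree/1: tup3(unit,tree(char),T1) =?= tup3(unit,T2,tup3(T,string,int)).
Decompose tup3/3: unit =?= unit,  tree(char) =?= T2,  T1 =?= tup3(T,string,int).
Delete trivial equation unit =?= unit.
Bind T2 := tree(char); no other remaining equation mentions T2.
Bind T1 := tup3(T,string,int); no other remaining equation mentions T1.
Decompose tup3/3: B =?= tup3(T,unit,C),  C =?= map(int,tup3(int,char,T)),  tree(string) =?= T.
Bind B := tup3(T,unit,C); no other remaining equation mentions B.
Bind C := map(int,tup3(int,char,T)); no other remaining equation mentions C. Substituting into the earlier binding gives B := tup3(T,unit,map(int,tup3(int,char,T))).
Bind T := tree(string). Substituting into the earlier bindings gives T1 := tup3(tree(string),string,int), B := tup3(tree(string),unit,map(int,tup3(int,char,tree(string)))), C := map(int,tup3(int,char,tree(string))).
No equations remain and no clash or occurs-check failure arose, so a unifier exists.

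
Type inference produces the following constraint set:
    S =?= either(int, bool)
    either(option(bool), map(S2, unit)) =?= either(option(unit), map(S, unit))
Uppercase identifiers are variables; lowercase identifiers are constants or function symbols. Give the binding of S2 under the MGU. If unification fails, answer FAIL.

FAIL

Bind S := either(int, bool); substituting into the remaining equation gives: either(option(bool), map(S2, unit)) =?= either(option(unit), map(either(int, bool), unit)).
Decompose either/2: option(bool) =?= option(unit),  map(S2, unit) =?= map(either(int, bool), unit).
Decompose option/1: bool =?= unit.
Clash: constants bool and unit differ; no unifier exists.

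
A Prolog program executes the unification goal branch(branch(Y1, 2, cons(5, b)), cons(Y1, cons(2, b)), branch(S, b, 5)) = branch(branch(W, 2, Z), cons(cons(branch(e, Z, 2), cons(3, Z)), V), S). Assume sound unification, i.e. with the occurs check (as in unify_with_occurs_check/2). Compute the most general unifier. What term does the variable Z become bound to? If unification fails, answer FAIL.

Decompose branch/3: branch(Y1, 2, cons(5, b)) = branch(W, 2, Z),  cons(Y1, cons(2, b)) = cons(cons(branch(e, Z, 2), cons(3, Z)), V),  branch(S, b, 5) = S.
Decompose branch/3: Y1 = W,  2 = 2,  cons(5, b) = Z.
Bind Y1 := W; substituting into the one remaining equation that mentions Y1 gives: cons(W, cons(2, b)) = cons(cons(branch(e, Z, 2), cons(3, Z)), V).
Delete trivial equation 2 = 2.
Bind Z := cons(5, b); substituting into the one remaining equation that mentions Z gives: cons(W, cons(2, b)) = cons(cons(branch(e, cons(5, b), 2), cons(3, cons(5, b))), V).
Decompose cons/2: W = cons(branch(e, cons(5, b), 2), cons(3, cons(5, b))),  cons(2, b) = V.
Bind W := cons(branch(e, cons(5, b), 2), cons(3, cons(5, b))); no other remaining equation mentions W. Substituting into the earlier binding gives Y1 := cons(branch(e, cons(5, b), 2), cons(3, cons(5, b))).
Bind V := cons(2, b); no other remaining equation mentions V.
Occurs check fails: S occurs in branch(S, b, 5); the equation S = branch(S, b, 5) has no finite solution.

FAIL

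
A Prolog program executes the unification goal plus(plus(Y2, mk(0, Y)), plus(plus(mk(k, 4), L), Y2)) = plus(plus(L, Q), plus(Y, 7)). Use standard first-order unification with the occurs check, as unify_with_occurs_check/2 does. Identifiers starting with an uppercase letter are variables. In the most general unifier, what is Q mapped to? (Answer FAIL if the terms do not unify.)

Decompose plus/2: plus(Y2, mk(0, Y)) = plus(L, Q),  plus(plus(mk(k, 4), L), Y2) = plus(Y, 7).
Decompose plus/2: Y2 = L,  mk(0, Y) = Q.
Bind Y2 := L; substituting into the one remaining equation that mentions Y2 gives: plus(plus(mk(k, 4), L), L) = plus(Y, 7).
Bind Q := mk(0, Y); no other remaining equation mentions Q.
Decompose plus/2: plus(mk(k, 4), L) = Y,  L = 7.
Bind Y := plus(mk(k, 4), L); no other remaining equation mentions Y. Substituting into the earlier binding gives Q := mk(0, plus(mk(k, 4), L)).
Bind L := 7. Substituting into the earlier bindings gives Y2 := 7, Q := mk(0, plus(mk(k, 4), 7)), Y := plus(mk(k, 4), 7).
MGU = { Y2 = 7, Q = mk(0, plus(mk(k, 4), 7)), Y = plus(mk(k, 4), 7), L = 7 }, so Q = mk(0, plus(mk(k, 4), 7)).

mk(0, plus(mk(k, 4), 7))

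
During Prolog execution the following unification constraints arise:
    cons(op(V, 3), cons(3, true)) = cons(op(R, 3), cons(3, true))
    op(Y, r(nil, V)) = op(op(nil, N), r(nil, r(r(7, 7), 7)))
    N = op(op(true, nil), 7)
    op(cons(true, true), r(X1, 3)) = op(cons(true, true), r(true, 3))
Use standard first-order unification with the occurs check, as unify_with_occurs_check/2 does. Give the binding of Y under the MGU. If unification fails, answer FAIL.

op(nil, op(op(true, nil), 7))

Decompose cons/2: op(V, 3) = op(R, 3),  cons(3, true) = cons(3, true).
Decompose op/2: V = R,  3 = 3.
Bind V := R; substituting into the one remaining equation that mentions V gives: op(Y, r(nil, R)) = op(op(nil, N), r(nil, r(r(7, 7), 7))).
Delete trivial equation 3 = 3.
Delete trivial equation cons(3, true) = cons(3, true).
Decompose op/2: Y = op(nil, N),  r(nil, R) = r(nil, r(r(7, 7), 7)).
Bind Y := op(nil, N); no other remaining equation mentions Y.
Decompose r/2: nil = nil,  R = r(r(7, 7), 7).
Delete trivial equation nil = nil.
Bind R := r(r(7, 7), 7); no other remaining equation mentions R. Substituting into the earlier binding gives V := r(r(7, 7), 7).
Bind N := op(op(true, nil), 7); no other remaining equation mentions N. Substituting into the earlier binding gives Y := op(nil, op(op(true, nil), 7)).
Decompose op/2: cons(true, true) = cons(true, true),  r(X1, 3) = r(true, 3).
Delete trivial equation cons(true, true) = cons(true, true).
Decompose r/2: X1 = true,  3 = 3.
Bind X1 := true; no other remaining equation mentions X1.
Delete trivial equation 3 = 3.
MGU = { V -> r(r(7, 7), 7), Y -> op(nil, op(op(true, nil), 7)), R -> r(r(7, 7), 7), N -> op(op(true, nil), 7), X1 -> true }, so Y -> op(nil, op(op(true, nil), 7)).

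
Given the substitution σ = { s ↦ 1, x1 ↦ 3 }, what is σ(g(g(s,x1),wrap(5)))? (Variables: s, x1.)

g(g(1,3),wrap(5))

Replace each occurrence of s with 1.
Replace each occurrence of x1 with 3.
Result: g(g(1,3),wrap(5)).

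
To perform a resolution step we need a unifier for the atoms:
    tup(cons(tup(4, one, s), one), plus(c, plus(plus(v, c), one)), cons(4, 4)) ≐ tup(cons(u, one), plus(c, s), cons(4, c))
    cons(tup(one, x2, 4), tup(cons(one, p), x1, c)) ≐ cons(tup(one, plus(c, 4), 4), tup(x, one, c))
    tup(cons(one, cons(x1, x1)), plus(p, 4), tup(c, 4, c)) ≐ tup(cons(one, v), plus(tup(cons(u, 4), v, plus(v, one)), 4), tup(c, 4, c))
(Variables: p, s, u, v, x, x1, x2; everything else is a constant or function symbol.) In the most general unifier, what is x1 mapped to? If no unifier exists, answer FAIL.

FAIL

Decompose tup/3: cons(tup(4, one, s), one) ≐ cons(u, one),  plus(c, plus(plus(v, c), one)) ≐ plus(c, s),  cons(4, 4) ≐ cons(4, c).
Decompose cons/2: tup(4, one, s) ≐ u,  one ≐ one.
Bind u := tup(4, one, s); substituting into the one remaining equation that mentions u gives: tup(cons(one, cons(x1, x1)), plus(p, 4), tup(c, 4, c)) ≐ tup(cons(one, v), plus(tup(cons(tup(4, one, s), 4), v, plus(v, one)), 4), tup(c, 4, c)).
Delete trivial equation one ≐ one.
Decompose plus/2: c ≐ c,  plus(plus(v, c), one) ≐ s.
Delete trivial equation c ≐ c.
Bind s := plus(plus(v, c), one); substituting into the one remaining equation that mentions s gives: tup(cons(one, cons(x1, x1)), plus(p, 4), tup(c, 4, c)) ≐ tup(cons(one, v), plus(tup(cons(tup(4, one, plus(plus(v, c), one)), 4), v, plus(v, one)), 4), tup(c, 4, c)). Substituting into the earlier binding gives u := tup(4, one, plus(plus(v, c), one)).
Decompose cons/2: 4 ≐ 4,  4 ≐ c.
Delete trivial equation 4 ≐ 4.
Clash: constants 4 and c differ; no unifier exists.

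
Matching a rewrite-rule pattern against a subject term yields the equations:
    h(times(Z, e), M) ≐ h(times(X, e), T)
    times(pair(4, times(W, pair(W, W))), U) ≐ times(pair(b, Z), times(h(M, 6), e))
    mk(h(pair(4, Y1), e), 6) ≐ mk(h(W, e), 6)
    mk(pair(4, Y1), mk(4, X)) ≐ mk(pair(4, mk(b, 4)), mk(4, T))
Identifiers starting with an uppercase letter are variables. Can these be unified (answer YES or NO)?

NO

Decompose h/2: times(Z, e) ≐ times(X, e),  M ≐ T.
Decompose times/2: Z ≐ X,  e ≐ e.
Bind Z := X; substituting into the one remaining equation that mentions Z gives: times(pair(4, times(W, pair(W, W))), U) ≐ times(pair(b, X), times(h(M, 6), e)).
Delete trivial equation e ≐ e.
Bind M := T; substituting into the one remaining equation that mentions M gives: times(pair(4, times(W, pair(W, W))), U) ≐ times(pair(b, X), times(h(T, 6), e)).
Decompose times/2: pair(4, times(W, pair(W, W))) ≐ pair(b, X),  U ≐ times(h(T, 6), e).
Decompose pair/2: 4 ≐ b,  times(W, pair(W, W)) ≐ X.
Clash: constants 4 and b differ; no unifier exists.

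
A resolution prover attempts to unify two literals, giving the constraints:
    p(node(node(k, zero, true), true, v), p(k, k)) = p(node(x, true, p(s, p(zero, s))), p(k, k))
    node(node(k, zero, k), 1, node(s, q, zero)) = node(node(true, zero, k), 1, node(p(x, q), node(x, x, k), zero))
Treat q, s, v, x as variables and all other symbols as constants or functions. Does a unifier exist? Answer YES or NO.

Decompose p/2: node(node(k, zero, true), true, v) = node(x, true, p(s, p(zero, s))),  p(k, k) = p(k, k).
Decompose node/3: node(k, zero, true) = x,  true = true,  v = p(s, p(zero, s)).
Bind x := node(k, zero, true); substituting into the one remaining equation that mentions x gives: node(node(k, zero, k), 1, node(s, q, zero)) = node(node(true, zero, k), 1, node(p(node(k, zero, true), q), node(node(k, zero, true), node(k, zero, true), k), zero)).
Delete trivial equation true = true.
Bind v := p(s, p(zero, s)); no other remaining equation mentions v.
Delete trivial equation p(k, k) = p(k, k).
Decompose node/3: node(k, zero, k) = node(true, zero, k),  1 = 1,  node(s, q, zero) = node(p(node(k, zero, true), q), node(node(k, zero, true), node(k, zero, true), k), zero).
Decompose node/3: k = true,  zero = zero,  k = k.
Clash: constants k and true differ; no unifier exists.

NO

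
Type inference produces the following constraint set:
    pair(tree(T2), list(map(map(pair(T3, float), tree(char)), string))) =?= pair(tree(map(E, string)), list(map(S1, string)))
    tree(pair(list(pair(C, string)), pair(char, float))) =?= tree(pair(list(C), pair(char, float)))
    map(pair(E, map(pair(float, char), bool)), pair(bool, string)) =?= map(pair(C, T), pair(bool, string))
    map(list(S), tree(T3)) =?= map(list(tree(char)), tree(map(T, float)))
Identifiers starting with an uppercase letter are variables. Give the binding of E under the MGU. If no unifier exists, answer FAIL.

Decompose pair/2: tree(T2) =?= tree(map(E, string)),  list(map(map(pair(T3, float), tree(char)), string)) =?= list(map(S1, string)).
Decompose tree/1: T2 =?= map(E, string).
Bind T2 := map(E, string); no other remaining equation mentions T2.
Decompose list/1: map(map(pair(T3, float), tree(char)), string) =?= map(S1, string).
Decompose map/2: map(pair(T3, float), tree(char)) =?= S1,  string =?= string.
Bind S1 := map(pair(T3, float), tree(char)); no other remaining equation mentions S1.
Delete trivial equation string =?= string.
Decompose tree/1: pair(list(pair(C, string)), pair(char, float)) =?= pair(list(C), pair(char, float)).
Decompose pair/2: list(pair(C, string)) =?= list(C),  pair(char, float) =?= pair(char, float).
Decompose list/1: pair(C, string) =?= C.
Occurs check fails: C occurs in pair(C, string); the equation C =?= pair(C, string) has no finite solution.

FAIL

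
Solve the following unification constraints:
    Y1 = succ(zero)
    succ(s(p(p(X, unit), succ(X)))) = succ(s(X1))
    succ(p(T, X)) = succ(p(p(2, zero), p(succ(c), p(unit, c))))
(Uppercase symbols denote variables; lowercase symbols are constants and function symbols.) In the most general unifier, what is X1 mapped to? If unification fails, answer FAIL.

p(p(p(succ(c), p(unit, c)), unit), succ(p(succ(c), p(unit, c))))

Bind Y1 := succ(zero); no other remaining equation mentions Y1.
Decompose succ/1: s(p(p(X, unit), succ(X))) = s(X1).
Decompose s/1: p(p(X, unit), succ(X)) = X1.
Bind X1 := p(p(X, unit), succ(X)); no other remaining equation mentions X1.
Decompose succ/1: p(T, X) = p(p(2, zero), p(succ(c), p(unit, c))).
Decompose p/2: T = p(2, zero),  X = p(succ(c), p(unit, c)).
Bind T := p(2, zero); no other remaining equation mentions T.
Bind X := p(succ(c), p(unit, c)). Substituting into the earlier binding gives X1 := p(p(p(succ(c), p(unit, c)), unit), succ(p(succ(c), p(unit, c)))).
MGU = { Y1 ↦ succ(zero), X1 ↦ p(p(p(succ(c), p(unit, c)), unit), succ(p(succ(c), p(unit, c)))), T ↦ p(2, zero), X ↦ p(succ(c), p(unit, c)) }, so X1 ↦ p(p(p(succ(c), p(unit, c)), unit), succ(p(succ(c), p(unit, c)))).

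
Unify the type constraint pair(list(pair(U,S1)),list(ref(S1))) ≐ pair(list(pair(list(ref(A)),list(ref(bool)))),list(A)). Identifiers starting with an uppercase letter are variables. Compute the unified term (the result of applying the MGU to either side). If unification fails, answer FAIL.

pair(list(pair(list(ref(ref(list(ref(bool))))),list(ref(bool)))),list(ref(list(ref(bool)))))

Decompose pair/2: list(pair(U,S1)) ≐ list(pair(list(ref(A)),list(ref(bool)))),  list(ref(S1)) ≐ list(A).
Decompose list/1: pair(U,S1) ≐ pair(list(ref(A)),list(ref(bool))).
Decompose pair/2: U ≐ list(ref(A)),  S1 ≐ list(ref(bool)).
Bind U := list(ref(A)); no other remaining equation mentions U.
Bind S1 := list(ref(bool)); substituting into the remaining equation gives: list(ref(list(ref(bool)))) ≐ list(A).
Decompose list/1: ref(list(ref(bool))) ≐ A.
Bind A := ref(list(ref(bool))). Substituting into the earlier binding gives U := list(ref(ref(list(ref(bool))))).
Applying the MGU to either side gives pair(list(pair(list(ref(ref(list(ref(bool))))),list(ref(bool)))),list(ref(list(ref(bool))))).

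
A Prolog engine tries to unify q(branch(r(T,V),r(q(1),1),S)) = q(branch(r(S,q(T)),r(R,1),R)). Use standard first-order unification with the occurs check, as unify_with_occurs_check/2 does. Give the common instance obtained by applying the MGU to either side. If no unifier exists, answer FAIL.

Decompose q/1: branch(r(T,V),r(q(1),1),S) = branch(r(S,q(T)),r(R,1),R).
Decompose branch/3: r(T,V) = r(S,q(T)),  r(q(1),1) = r(R,1),  S = R.
Decompose r/2: T = S,  V = q(T).
Bind T := S; substituting into the one remaining equation that mentions T gives: V = q(S).
Bind V := q(S); no other remaining equation mentions V.
Decompose r/2: q(1) = R,  1 = 1.
Bind R := q(1); substituting into the one remaining equation that mentions R gives: S = q(1).
Delete trivial equation 1 = 1.
Bind S := q(1). Substituting into the earlier bindings gives T := q(1), V := q(q(1)).
Applying the MGU to either side gives q(branch(r(q(1),q(q(1))),r(q(1),1),q(1))).

q(branch(r(q(1),q(q(1))),r(q(1),1),q(1)))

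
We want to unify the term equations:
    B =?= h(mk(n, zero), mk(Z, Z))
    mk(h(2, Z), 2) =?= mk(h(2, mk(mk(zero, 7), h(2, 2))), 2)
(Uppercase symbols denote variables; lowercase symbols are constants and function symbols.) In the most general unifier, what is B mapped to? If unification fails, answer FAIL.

h(mk(n, zero), mk(mk(mk(zero, 7), h(2, 2)), mk(mk(zero, 7), h(2, 2))))

Bind B := h(mk(n, zero), mk(Z, Z)); no other remaining equation mentions B.
Decompose mk/2: h(2, Z) =?= h(2, mk(mk(zero, 7), h(2, 2))),  2 =?= 2.
Decompose h/2: 2 =?= 2,  Z =?= mk(mk(zero, 7), h(2, 2)).
Delete trivial equation 2 =?= 2.
Bind Z := mk(mk(zero, 7), h(2, 2)); no other remaining equation mentions Z. Substituting into the earlier binding gives B := h(mk(n, zero), mk(mk(mk(zero, 7), h(2, 2)), mk(mk(zero, 7), h(2, 2)))).
Delete trivial equation 2 =?= 2.
MGU = { B -> h(mk(n, zero), mk(mk(mk(zero, 7), h(2, 2)), mk(mk(zero, 7), h(2, 2)))), Z -> mk(mk(zero, 7), h(2, 2)) }, so B -> h(mk(n, zero), mk(mk(mk(zero, 7), h(2, 2)), mk(mk(zero, 7), h(2, 2)))).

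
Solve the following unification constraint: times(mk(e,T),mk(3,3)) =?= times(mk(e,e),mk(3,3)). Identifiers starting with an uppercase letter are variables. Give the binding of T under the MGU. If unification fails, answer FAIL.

e

Decompose times/2: mk(e,T) =?= mk(e,e),  mk(3,3) =?= mk(3,3).
Decompose mk/2: e =?= e,  T =?= e.
Delete trivial equation e =?= e.
Bind T := e; no other remaining equation mentions T.
Delete trivial equation mk(3,3) =?= mk(3,3).
MGU = { T ↦ e }, so T ↦ e.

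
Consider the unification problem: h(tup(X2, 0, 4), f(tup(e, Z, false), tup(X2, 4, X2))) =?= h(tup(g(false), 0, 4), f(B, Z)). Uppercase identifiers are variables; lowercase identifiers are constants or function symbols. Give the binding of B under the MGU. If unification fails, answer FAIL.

Decompose h/2: tup(X2, 0, 4) =?= tup(g(false), 0, 4),  f(tup(e, Z, false), tup(X2, 4, X2)) =?= f(B, Z).
Decompose tup/3: X2 =?= g(false),  0 =?= 0,  4 =?= 4.
Bind X2 := g(false); substituting into the one remaining equation that mentions X2 gives: f(tup(e, Z, false), tup(g(false), 4, g(false))) =?= f(B, Z).
Delete trivial equation 0 =?= 0.
Delete trivial equation 4 =?= 4.
Decompose f/2: tup(e, Z, false) =?= B,  tup(g(false), 4, g(false)) =?= Z.
Bind B := tup(e, Z, false); no other remaining equation mentions B.
Bind Z := tup(g(false), 4, g(false)). Substituting into the earlier binding gives B := tup(e, tup(g(false), 4, g(false)), false).
MGU = { X2 ↦ g(false), B ↦ tup(e, tup(g(false), 4, g(false)), false), Z ↦ tup(g(false), 4, g(false)) }, so B ↦ tup(e, tup(g(false), 4, g(false)), false).

tup(e, tup(g(false), 4, g(false)), false)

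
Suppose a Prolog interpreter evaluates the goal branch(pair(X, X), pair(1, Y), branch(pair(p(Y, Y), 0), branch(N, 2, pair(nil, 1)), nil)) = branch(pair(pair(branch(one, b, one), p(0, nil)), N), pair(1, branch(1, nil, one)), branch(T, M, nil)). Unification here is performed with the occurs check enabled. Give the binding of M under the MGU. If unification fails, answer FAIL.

branch(pair(branch(one, b, one), p(0, nil)), 2, pair(nil, 1))

Decompose branch/3: pair(X, X) = pair(pair(branch(one, b, one), p(0, nil)), N),  pair(1, Y) = pair(1, branch(1, nil, one)),  branch(pair(p(Y, Y), 0), branch(N, 2, pair(nil, 1)), nil) = branch(T, M, nil).
Decompose pair/2: X = pair(branch(one, b, one), p(0, nil)),  X = N.
Bind X := pair(branch(one, b, one), p(0, nil)); substituting into the one remaining equation that mentions X gives: pair(branch(one, b, one), p(0, nil)) = N.
Bind N := pair(branch(one, b, one), p(0, nil)); substituting into the one remaining equation that mentions N gives: branch(pair(p(Y, Y), 0), branch(pair(branch(one, b, one), p(0, nil)), 2, pair(nil, 1)), nil) = branch(T, M, nil).
Decompose pair/2: 1 = 1,  Y = branch(1, nil, one).
Delete trivial equation 1 = 1.
Bind Y := branch(1, nil, one); substituting into the remaining equation gives: branch(pair(p(branch(1, nil, one), branch(1, nil, one)), 0), branch(pair(branch(one, b, one), p(0, nil)), 2, pair(nil, 1)), nil) = branch(T, M, nil).
Decompose branch/3: pair(p(branch(1, nil, one), branch(1, nil, one)), 0) = T,  branch(pair(branch(one, b, one), p(0, nil)), 2, pair(nil, 1)) = M,  nil = nil.
Bind T := pair(p(branch(1, nil, one), branch(1, nil, one)), 0); no other remaining equation mentions T.
Bind M := branch(pair(branch(one, b, one), p(0, nil)), 2, pair(nil, 1)); no other remaining equation mentions M.
Delete trivial equation nil = nil.
MGU = { X = pair(branch(one, b, one), p(0, nil)), N = pair(branch(one, b, one), p(0, nil)), Y = branch(1, nil, one), T = pair(p(branch(1, nil, one), branch(1, nil, one)), 0), M = branch(pair(branch(one, b, one), p(0, nil)), 2, pair(nil, 1)) }, so M = branch(pair(branch(one, b, one), p(0, nil)), 2, pair(nil, 1)).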